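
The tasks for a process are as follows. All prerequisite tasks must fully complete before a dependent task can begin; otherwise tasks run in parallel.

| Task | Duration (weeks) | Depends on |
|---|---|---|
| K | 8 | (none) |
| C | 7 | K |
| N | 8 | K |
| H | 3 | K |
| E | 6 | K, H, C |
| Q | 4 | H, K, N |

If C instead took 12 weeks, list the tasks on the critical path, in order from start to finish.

Critical path before the change: K→C→E = 8+7+6 = 21 giving 21 weeks.
Since C is critical, the +5 change carries straight to that chain (now 26 weeks).
No other chain overtakes it, so the finish is 26 weeks.

K, C, E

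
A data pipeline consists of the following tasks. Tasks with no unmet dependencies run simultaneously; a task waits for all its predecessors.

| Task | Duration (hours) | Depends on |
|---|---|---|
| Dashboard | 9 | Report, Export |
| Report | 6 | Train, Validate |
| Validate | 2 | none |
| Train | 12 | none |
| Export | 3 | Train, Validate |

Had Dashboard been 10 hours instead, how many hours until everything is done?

As given, the longest chain is Train→Report→Dashboard = 12+6+9 = 27, so the finish is 27 hours.
Dashboard lies on that path, so at 10 hours the path becomes 28 hours.
The critical path is still Train→Report→Dashboard; finish is now 28 hours.

28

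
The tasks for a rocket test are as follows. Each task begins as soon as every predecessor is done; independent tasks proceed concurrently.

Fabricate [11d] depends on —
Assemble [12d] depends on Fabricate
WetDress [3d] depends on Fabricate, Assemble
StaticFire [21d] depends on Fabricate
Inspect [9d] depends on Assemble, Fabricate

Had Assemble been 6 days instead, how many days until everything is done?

The binding path is Fabricate→Assemble→Inspect = 11+12+9 = 32; finish at 32 days.
Assemble lies on that path, so at 6 days the path becomes 26 days.
The binding chain switches to Fabricate→StaticFire = 11+21 = 32; finish 32 days.

32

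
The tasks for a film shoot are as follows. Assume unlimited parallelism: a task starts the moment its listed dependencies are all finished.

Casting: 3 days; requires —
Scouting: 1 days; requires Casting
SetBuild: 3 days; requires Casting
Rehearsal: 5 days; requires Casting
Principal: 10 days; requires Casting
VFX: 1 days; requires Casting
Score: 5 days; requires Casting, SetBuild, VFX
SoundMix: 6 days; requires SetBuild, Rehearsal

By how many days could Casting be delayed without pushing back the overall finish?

0

Critical path: Casting→Rehearsal→SoundMix = 3+5+6 = 14, so the finish is 14 days.
The longest chain containing Casting totals 14 days.
So Casting can slip 3 − 3 = 0 days.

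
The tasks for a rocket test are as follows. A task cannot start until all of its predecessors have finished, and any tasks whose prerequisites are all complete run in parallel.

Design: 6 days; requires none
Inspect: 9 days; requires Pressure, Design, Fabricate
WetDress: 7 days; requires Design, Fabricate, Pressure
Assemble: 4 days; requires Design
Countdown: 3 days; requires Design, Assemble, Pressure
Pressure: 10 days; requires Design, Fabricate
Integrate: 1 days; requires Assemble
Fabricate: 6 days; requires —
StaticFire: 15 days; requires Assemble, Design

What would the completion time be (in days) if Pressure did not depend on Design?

With the dependency in place, Design→Assemble→StaticFire = 6+4+15 = 25 sets the finish at 25 days.
Dropping Design→Pressure doesn't change Pressure's earliest start (6); another predecessor still binds.
After: Design→Assemble→StaticFire = 6+4+15 = 25 → 25 days.

25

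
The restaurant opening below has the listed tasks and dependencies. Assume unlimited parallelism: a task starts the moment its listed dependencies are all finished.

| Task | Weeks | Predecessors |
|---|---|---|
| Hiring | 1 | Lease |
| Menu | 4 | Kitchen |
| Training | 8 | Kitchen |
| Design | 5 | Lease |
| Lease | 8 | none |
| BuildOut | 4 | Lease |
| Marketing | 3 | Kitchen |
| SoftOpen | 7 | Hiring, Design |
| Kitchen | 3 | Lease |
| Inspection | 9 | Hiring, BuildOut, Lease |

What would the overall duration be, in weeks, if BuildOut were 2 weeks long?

Actual critical path: Lease→BuildOut→Inspection = 8+4+9 = 21 ⇒ 21 weeks.
BuildOut lies on that path, so at 2 weeks the path becomes 19 weeks.
New critical path: Lease→Design→SoftOpen = 8+5+7 = 20 ⇒ 20 weeks.

20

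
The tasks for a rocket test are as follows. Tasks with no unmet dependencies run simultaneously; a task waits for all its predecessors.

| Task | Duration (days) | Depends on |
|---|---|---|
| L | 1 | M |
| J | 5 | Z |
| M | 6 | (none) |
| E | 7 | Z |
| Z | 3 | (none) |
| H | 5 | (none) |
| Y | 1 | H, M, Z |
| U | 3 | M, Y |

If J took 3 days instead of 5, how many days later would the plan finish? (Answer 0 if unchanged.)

0

As given, the longest chain is M→Y→U = 6+1+3 = 10, so the finish is 10 days.
J is off the critical path — its longest chain is 8 days, giving 2 of slack.
That remains the longest chain; total 10 days.
Change in finish: 10 − 10 = +0 days.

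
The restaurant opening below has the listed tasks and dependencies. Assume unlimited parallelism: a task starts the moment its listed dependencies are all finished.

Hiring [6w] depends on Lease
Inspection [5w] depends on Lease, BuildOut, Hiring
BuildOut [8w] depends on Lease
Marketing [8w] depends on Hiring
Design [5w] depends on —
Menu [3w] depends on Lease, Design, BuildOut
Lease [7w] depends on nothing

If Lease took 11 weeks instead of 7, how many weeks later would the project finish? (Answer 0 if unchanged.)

4

The binding path is Lease→Hiring→Marketing = 7+6+8 = 21; finish at 21 weeks.
Lease lies on that path, so at 11 weeks the path becomes 25 weeks.
The critical path is still Lease→Hiring→Marketing; finish is now 25 weeks.
Change in finish: 25 − 21 = +4 weeks.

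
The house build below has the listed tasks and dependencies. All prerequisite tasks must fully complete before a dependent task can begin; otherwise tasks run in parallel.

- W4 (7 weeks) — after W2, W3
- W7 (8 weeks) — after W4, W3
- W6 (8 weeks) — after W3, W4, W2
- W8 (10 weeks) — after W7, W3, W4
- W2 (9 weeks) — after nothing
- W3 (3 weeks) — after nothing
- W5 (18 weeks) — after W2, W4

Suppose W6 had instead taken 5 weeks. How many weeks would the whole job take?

The binding path is W2→W4→W5 = 9+7+18 = 34; finish at 34 weeks.
W6 is off the critical path — its longest chain is 24 weeks, giving 10 of slack.
That remains the longest chain; total 34 weeks.

34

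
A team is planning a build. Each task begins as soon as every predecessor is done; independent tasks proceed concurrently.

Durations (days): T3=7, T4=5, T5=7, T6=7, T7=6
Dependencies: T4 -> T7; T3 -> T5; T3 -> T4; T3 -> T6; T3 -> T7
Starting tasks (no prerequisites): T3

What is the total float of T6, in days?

4

The longest chain is T3→T4→T7 = 7+5+6 = 18; overall finish 18 days.
The longest chain containing T6 totals 14 days.
Float = 18 − 14 = 4.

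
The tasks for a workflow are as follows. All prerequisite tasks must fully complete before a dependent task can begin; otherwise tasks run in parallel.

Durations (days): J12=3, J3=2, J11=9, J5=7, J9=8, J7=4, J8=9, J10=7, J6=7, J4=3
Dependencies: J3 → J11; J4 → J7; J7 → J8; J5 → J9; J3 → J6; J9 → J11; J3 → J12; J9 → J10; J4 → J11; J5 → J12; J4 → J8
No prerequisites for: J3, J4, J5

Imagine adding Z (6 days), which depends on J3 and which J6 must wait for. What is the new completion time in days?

24

Originally the workflow takes 24 days.
With Z inserted, J6 now waits for max(J3, Z).
New critical path: J5→J9→J11 = 7+8+9 = 24 ⇒ 24 days.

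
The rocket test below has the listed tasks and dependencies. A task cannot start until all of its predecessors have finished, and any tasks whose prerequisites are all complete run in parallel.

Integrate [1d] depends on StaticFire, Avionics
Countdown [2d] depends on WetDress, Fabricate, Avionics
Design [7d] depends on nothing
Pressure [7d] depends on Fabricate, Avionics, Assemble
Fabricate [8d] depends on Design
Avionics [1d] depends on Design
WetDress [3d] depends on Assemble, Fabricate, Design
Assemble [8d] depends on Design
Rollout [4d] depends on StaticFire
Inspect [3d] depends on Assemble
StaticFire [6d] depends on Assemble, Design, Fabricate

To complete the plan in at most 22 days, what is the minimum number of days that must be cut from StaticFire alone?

Current finish: 25 days; target: 22.
StaticFire is on every critical path, so each day cut from StaticFire cuts the finish by one (this holds down to a finish of 22).
Need 25 − 22 = 3 days off StaticFire → StaticFire becomes 3 days, finish becomes 22.

3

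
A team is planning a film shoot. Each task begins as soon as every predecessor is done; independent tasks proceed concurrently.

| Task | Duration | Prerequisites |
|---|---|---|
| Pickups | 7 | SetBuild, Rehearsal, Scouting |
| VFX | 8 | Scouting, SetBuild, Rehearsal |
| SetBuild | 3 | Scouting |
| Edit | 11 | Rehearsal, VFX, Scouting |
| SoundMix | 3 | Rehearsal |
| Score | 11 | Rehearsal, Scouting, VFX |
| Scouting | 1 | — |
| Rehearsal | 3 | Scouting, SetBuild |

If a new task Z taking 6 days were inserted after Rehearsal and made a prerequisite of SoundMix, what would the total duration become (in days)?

Originally the schedule takes 26 days.
With Z inserted, SoundMix now waits for max(Rehearsal, Z).
New critical path: Scouting→SetBuild→Rehearsal→VFX→Edit = 1+3+3+8+11 = 26 ⇒ 26 days.

26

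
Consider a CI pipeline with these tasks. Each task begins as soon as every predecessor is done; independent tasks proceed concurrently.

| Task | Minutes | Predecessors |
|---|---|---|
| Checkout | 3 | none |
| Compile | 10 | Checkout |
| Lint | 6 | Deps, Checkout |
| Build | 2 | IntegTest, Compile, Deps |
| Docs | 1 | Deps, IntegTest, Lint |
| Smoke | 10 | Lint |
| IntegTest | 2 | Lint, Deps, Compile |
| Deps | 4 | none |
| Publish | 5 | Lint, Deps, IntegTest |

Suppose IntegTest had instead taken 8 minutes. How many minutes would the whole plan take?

26

Critical path before the change: Checkout→Compile→IntegTest→Publish = 3+10+2+5 = 20 giving 20 minutes.
Since IntegTest is critical, the +6 change carries straight to that chain (now 26 minutes).
The critical path is still Checkout→Compile→IntegTest→Publish; finish is now 26 minutes.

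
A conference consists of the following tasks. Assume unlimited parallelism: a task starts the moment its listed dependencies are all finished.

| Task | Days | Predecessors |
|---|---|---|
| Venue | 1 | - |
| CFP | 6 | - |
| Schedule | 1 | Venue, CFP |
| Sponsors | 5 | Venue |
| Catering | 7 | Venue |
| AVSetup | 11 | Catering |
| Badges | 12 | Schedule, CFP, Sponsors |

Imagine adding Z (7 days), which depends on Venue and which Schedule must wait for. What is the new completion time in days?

Originally the plan takes 19 days.
With Z inserted, Schedule now waits for max(Venue, CFP, Z).
New critical path: Venue→Z→Schedule→Badges = 1+7+1+12 = 21 ⇒ 21 days.

21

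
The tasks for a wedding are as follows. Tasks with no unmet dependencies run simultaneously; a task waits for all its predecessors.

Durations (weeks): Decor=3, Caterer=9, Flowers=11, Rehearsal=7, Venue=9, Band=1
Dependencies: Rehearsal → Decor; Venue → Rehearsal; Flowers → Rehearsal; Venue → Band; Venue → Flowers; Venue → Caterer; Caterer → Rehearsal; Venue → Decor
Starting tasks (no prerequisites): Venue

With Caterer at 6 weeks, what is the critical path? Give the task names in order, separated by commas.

Venue, Flowers, Rehearsal, Decor

The binding path is Venue→Flowers→Rehearsal→Decor = 9+11+7+3 = 30; finish at 30 weeks.
Caterer has 2 weeks of float (longest path through it is 28).
No other chain overtakes it, so the finish is 30 weeks.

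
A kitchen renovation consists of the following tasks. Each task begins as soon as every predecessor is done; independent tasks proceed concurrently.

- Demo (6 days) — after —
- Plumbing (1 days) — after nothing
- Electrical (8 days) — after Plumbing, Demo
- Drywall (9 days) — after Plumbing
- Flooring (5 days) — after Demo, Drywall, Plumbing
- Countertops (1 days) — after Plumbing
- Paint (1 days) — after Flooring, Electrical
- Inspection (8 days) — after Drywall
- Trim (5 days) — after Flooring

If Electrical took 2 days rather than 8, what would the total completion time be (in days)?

20

Baseline: Plumbing→Drywall→Flooring→Trim = 1+9+5+5 = 20 → 20 days.
Electrical has 5 days of float (longest path through it is 15).
The critical path is still Plumbing→Drywall→Flooring→Trim; finish is now 20 days.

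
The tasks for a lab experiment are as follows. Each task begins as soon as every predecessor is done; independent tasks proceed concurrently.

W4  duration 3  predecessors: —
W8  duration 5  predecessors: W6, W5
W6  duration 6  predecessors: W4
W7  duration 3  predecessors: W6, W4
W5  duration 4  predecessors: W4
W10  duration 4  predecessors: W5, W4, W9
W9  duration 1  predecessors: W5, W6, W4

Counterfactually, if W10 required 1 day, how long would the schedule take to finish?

14

Baseline: W4→W6→W9→W10 = 3+6+1+4 = 14 → 14 days.
W10 lies on that path, so at 1 day the path becomes 11 days.
New critical path: W4→W6→W8 = 3+6+5 = 14 ⇒ 14 days.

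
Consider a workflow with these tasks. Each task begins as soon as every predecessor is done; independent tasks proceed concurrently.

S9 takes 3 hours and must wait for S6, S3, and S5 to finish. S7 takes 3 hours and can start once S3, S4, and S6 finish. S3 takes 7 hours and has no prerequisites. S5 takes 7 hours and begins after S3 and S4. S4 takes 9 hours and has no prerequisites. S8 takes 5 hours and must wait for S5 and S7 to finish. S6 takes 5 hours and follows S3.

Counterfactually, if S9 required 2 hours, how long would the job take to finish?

Critical path before the change: S4→S5→S8 = 9+7+5 = 21 giving 21 hours.
S9 is off the critical path — its longest chain is 19 hours, giving 2 of slack.
The critical path is still S4→S5→S8; finish is now 21 hours.

21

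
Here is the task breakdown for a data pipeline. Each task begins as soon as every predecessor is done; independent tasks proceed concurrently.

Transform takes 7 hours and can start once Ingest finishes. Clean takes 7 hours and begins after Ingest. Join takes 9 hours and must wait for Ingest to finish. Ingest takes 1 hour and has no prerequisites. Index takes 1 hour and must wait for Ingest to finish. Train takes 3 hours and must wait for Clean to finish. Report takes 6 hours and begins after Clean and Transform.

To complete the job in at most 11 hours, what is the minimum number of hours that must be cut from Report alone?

3

Current finish: 14 hours; target: 11.
Report is on every critical path, so each hour cut from Report cuts the finish by one (this holds down to a finish of 11).
Need 14 − 11 = 3 hours off Report → Report becomes 3 hours, finish becomes 11.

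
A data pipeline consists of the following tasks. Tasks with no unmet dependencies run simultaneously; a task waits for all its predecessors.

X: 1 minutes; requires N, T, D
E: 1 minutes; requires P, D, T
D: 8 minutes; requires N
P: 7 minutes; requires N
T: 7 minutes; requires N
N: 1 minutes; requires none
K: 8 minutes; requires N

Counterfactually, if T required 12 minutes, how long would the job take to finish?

Critical path before the change: N→D→X = 1+8+1 = 10 giving 10 minutes.
T is off the critical path — its longest chain is 9 minutes, giving 1 of slack.
Now N→T→X = 1+12+1 = 14 is longest, so the finish becomes 14 minutes.

14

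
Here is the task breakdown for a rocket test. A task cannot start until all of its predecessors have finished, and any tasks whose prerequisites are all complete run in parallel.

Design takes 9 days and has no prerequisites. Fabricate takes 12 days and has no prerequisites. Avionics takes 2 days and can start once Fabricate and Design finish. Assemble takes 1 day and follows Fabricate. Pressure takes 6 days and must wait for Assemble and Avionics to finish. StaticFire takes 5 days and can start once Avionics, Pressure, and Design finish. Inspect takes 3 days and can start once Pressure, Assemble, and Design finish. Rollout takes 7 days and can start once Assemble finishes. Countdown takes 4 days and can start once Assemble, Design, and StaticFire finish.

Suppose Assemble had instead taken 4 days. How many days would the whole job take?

31

As given, the longest chain is Fabricate→Avionics→Pressure→StaticFire→Countdown = 12+2+6+5+4 = 29, so the finish is 29 days.
Assemble is off the critical path — its longest chain is 28 days, giving 1 of slack.
New critical path: Fabricate→Assemble→Pressure→StaticFire→Countdown = 12+4+6+5+4 = 31 ⇒ 31 days.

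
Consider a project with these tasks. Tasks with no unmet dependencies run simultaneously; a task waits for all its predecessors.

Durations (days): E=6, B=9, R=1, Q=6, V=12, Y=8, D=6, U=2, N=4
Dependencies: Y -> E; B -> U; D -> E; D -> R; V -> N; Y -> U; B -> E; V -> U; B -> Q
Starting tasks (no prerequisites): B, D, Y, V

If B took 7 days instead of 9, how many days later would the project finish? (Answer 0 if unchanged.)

The binding path is V→N = 12+4 = 16; finish at 16 days.
B has 1 day of float (longest path through it is 15).
The critical path is still V→N; finish is now 16 days.
Change in finish: 16 − 16 = +0 days.

0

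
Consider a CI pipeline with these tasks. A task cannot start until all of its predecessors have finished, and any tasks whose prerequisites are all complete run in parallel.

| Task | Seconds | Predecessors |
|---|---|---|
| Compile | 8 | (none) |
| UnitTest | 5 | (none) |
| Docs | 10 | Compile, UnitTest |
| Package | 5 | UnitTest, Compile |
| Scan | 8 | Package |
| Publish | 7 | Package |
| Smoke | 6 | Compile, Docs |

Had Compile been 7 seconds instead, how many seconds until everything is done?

23

Actual critical path: Compile→Docs→Smoke = 8+10+6 = 24 ⇒ 24 seconds.
Compile lies on that path, so at 7 seconds the path becomes 23 seconds.
That remains the longest chain; total 23 seconds.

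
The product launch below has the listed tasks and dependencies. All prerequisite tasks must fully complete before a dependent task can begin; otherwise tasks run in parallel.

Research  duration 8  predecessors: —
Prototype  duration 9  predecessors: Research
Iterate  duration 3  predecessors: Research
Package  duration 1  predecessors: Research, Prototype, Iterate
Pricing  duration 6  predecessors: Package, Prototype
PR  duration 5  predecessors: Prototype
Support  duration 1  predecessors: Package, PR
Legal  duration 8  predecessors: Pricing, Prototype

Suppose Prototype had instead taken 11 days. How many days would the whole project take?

The binding path is Research→Prototype→Package→Pricing→Legal = 8+9+1+6+8 = 32; finish at 32 days.
Prototype lies on that path, so at 11 days the path becomes 34 days.
No other chain overtakes it, so the finish is 34 days.

34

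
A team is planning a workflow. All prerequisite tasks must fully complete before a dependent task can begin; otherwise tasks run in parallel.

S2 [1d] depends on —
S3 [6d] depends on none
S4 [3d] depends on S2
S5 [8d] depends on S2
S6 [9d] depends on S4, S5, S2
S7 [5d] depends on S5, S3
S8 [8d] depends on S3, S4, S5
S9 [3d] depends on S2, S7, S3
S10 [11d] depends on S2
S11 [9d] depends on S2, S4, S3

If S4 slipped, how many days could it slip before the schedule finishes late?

S2→S5→S6 = 1+8+9 = 18 sets the makespan at 18 days.
Longest path through S4: 13 days (earliest finish 4, latest finish 9).
Slack of S4 = 6 − 1 = 5 days.

5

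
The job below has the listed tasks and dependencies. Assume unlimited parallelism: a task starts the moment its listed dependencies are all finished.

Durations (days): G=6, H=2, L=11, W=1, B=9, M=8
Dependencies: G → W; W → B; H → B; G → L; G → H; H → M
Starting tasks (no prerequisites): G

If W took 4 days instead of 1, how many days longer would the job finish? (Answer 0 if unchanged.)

Actual critical path: G→H→B = 6+2+9 = 17 ⇒ 17 days.
The longest path through W is only 16 days, so W has float 1.
The binding chain switches to G→W→B = 6+4+9 = 19; finish 19 days.
Change in finish: 19 − 17 = +2 days.

2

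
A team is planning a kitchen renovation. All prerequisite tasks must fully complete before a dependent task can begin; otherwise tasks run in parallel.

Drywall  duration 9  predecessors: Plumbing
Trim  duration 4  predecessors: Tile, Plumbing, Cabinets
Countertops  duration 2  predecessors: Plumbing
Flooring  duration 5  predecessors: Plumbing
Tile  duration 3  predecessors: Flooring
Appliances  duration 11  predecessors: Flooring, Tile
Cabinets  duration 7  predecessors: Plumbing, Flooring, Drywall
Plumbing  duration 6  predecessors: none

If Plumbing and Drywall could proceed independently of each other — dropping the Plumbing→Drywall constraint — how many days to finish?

25

With the dependency in place, Plumbing→Drywall→Cabinets→Trim = 6+9+7+4 = 26 sets the finish at 26 days.
Without Plumbing→Drywall, Drywall's earliest start moves from 6 to 0.
The longest chain is now Plumbing→Flooring→Tile→Appliances = 6+5+3+11 = 25, so the kitchen renovation takes 25 days.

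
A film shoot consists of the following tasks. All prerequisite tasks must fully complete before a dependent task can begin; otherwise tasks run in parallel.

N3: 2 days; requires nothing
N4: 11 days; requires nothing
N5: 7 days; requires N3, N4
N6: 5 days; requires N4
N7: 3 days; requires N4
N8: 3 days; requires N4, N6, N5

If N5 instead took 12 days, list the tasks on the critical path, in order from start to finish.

N4, N5, N8

The binding path is N4→N5→N8 = 11+7+3 = 21; finish at 21 days.
N5 lies on that path, so at 12 days the path becomes 26 days.
The critical path is still N4→N5→N8; finish is now 26 days.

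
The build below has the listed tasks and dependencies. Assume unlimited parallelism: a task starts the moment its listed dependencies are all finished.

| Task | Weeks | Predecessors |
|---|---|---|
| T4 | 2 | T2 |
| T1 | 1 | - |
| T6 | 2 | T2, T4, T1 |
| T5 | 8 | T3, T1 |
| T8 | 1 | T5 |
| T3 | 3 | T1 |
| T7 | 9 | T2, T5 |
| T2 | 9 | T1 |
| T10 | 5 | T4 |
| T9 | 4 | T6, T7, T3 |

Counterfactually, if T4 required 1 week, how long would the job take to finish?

25

Baseline: T1→T3→T5→T7→T9 = 1+3+8+9+4 = 25 → 25 weeks.
The longest path through T4 is only 18 weeks, so T4 has float 7.
The critical path is still T1→T3→T5→T7→T9; finish is now 25 weeks.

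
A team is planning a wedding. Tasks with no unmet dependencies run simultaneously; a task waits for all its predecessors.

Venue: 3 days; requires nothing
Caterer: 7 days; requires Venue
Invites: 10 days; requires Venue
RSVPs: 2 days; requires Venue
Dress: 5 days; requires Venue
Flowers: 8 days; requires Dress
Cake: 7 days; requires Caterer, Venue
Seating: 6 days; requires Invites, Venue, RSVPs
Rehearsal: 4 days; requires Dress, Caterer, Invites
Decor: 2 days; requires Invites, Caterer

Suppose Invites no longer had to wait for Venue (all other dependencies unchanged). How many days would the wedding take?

Original critical path: Venue→Invites→Seating = 3+10+6 = 19 ⇒ 19 days.
Without Venue→Invites, Invites's earliest start moves from 3 to 0.
New critical path: Venue→Caterer→Cake = 3+7+7 = 17 ⇒ 17 days.

17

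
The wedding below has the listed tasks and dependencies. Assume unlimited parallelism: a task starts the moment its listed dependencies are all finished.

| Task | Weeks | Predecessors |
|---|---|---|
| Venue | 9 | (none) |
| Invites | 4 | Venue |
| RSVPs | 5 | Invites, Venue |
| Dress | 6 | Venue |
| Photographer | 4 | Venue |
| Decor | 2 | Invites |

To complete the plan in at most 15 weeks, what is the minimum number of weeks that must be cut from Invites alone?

3

Current finish: 18 weeks; target: 15.
Invites is on every critical path, so each week cut from Invites cuts the finish by one (this holds down to a finish of 15).
Need 18 − 15 = 3 weeks off Invites → Invites becomes 1 week, finish becomes 15.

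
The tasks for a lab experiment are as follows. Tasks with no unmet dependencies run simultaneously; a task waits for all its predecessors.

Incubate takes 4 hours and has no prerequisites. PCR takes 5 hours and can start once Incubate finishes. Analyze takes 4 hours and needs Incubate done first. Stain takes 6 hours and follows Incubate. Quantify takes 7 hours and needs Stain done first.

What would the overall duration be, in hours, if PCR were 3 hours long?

17

Actual critical path: Incubate→Stain→Quantify = 4+6+7 = 17 ⇒ 17 hours.
PCR is off the critical path — its longest chain is 9 hours, giving 8 of slack.
The critical path is still Incubate→Stain→Quantify; finish is now 17 hours.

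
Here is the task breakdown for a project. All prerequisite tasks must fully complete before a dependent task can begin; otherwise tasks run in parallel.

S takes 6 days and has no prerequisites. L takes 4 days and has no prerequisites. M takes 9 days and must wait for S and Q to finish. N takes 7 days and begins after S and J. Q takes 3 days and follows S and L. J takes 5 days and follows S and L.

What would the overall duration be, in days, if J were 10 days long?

23

Critical path before the change: S→J→N = 6+5+7 = 18 giving 18 days.
J lies on that path, so at 10 days the path becomes 23 days.
That remains the longest chain; total 23 days.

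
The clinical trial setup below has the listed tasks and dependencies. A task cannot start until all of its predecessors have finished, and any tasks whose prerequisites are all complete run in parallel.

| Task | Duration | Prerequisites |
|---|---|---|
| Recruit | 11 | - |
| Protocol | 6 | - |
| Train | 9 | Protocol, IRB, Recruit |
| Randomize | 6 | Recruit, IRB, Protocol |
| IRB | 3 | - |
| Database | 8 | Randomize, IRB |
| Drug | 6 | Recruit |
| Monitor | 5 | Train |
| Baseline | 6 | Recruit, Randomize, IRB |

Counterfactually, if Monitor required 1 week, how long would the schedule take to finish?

25

Baseline: Recruit→Train→Monitor = 11+9+5 = 25 → 25 weeks.
Since Monitor is critical, the -4 change carries straight to that chain (now 21 weeks).
Now Recruit→Randomize→Database = 11+6+8 = 25 is longest, so the finish becomes 25 weeks.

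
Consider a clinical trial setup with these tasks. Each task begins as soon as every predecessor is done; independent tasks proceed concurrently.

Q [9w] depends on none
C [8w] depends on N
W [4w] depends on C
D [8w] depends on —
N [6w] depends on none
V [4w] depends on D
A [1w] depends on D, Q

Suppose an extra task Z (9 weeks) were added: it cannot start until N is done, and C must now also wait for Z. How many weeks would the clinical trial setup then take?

Originally the clinical trial setup takes 18 weeks.
With Z inserted, C now waits for max(N, Z).
New critical path: N→Z→C→W = 6+9+8+4 = 27 ⇒ 27 weeks.

27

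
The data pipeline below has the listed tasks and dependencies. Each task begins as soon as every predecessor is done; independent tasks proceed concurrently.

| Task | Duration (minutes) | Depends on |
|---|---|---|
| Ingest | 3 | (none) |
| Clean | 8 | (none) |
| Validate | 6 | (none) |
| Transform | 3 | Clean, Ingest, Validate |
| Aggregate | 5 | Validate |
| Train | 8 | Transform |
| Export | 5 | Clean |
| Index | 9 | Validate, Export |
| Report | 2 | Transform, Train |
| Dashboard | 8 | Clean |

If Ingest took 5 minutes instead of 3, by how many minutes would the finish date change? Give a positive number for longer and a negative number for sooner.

Baseline: Clean→Export→Index = 8+5+9 = 22 → 22 minutes.
The longest path through Ingest is only 16 minutes, so Ingest has float 6.
No other chain overtakes it, so the finish is 22 minutes.
Change in finish: 22 − 22 = +0 minutes.

0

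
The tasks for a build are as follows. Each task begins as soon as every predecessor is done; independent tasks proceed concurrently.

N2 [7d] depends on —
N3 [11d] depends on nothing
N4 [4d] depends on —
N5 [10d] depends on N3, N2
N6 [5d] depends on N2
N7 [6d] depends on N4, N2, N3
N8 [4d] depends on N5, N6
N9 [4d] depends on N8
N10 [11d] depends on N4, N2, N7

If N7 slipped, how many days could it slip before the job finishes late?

The longest chain is N3→N5→N8→N9 = 11+10+4+4 = 29; overall finish 29 days.
Longest path through N7: 28 days (earliest finish 17, latest finish 18).
So N7 can slip 18 − 17 = 1 day.

1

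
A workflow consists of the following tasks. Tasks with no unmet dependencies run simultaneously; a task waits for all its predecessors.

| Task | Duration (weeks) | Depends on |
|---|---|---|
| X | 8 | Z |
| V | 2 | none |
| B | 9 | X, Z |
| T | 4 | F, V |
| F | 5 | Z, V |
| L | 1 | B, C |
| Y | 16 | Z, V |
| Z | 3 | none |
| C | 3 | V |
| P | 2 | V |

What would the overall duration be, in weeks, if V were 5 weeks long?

Critical path before the change: Z→X→B→L = 3+8+9+1 = 21 giving 21 weeks.
V has 3 weeks of float (longest path through it is 18).
That remains the longest chain; total 21 weeks.

21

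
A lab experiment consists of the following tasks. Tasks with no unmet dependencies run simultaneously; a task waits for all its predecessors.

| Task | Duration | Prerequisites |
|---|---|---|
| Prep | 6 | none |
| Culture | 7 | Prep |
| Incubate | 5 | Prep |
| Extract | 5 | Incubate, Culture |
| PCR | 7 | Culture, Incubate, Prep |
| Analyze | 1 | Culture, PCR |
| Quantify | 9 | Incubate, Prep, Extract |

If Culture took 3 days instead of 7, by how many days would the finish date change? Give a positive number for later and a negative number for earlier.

Actual critical path: Prep→Culture→Extract→Quantify = 6+7+5+9 = 27 ⇒ 27 days.
Since Culture is critical, the -4 change carries straight to that chain (now 23 days).
New critical path: Prep→Incubate→Extract→Quantify = 6+5+5+9 = 25 ⇒ 25 days.
Change in finish: 25 − 27 = -2 days.

-2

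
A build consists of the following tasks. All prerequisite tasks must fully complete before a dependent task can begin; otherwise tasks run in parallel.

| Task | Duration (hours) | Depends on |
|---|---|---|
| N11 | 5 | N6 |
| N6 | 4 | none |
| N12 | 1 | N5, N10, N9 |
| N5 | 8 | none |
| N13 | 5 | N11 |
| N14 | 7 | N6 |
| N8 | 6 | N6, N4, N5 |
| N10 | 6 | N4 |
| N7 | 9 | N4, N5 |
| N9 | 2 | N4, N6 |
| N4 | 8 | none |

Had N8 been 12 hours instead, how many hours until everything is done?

20

Critical path before the change: N4→N7 = 8+9 = 17 giving 17 hours.
N8 is off the critical path — its longest chain is 14 hours, giving 3 of slack.
The binding chain switches to N4→N8 = 8+12 = 20; finish 20 hours.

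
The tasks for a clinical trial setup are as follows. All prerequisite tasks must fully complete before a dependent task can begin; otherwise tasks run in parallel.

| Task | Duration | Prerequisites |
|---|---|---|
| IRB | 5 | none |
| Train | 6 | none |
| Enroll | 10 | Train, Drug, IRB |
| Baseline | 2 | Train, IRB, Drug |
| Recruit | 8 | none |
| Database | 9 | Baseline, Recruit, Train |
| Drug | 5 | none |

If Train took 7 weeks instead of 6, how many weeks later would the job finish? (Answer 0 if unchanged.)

Baseline: Train→Baseline→Database = 6+2+9 = 17 → 17 weeks.
Train is on the critical path; changing it to 7 makes that path 18 weeks.
No other chain overtakes it, so the finish is 18 weeks.
Change in finish: 18 − 17 = +1 weeks.

1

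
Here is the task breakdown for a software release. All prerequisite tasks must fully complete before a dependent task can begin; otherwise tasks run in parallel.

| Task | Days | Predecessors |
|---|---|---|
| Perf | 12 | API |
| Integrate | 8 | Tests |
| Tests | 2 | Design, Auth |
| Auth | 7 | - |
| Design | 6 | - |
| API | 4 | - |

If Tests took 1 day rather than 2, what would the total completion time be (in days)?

Actual critical path: Auth→Tests→Integrate = 7+2+8 = 17 ⇒ 17 days.
Since Tests is critical, the -1 change carries straight to that chain (now 16 days).
Now API→Perf = 4+12 = 16 is longest, so the finish becomes 16 days.

16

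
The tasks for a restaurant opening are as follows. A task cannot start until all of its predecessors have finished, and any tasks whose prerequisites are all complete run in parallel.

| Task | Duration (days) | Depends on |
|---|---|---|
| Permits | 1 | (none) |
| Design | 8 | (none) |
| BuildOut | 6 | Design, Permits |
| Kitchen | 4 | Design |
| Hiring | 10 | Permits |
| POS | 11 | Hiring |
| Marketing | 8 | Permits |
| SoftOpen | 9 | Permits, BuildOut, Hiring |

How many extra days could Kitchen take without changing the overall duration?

11

Design→BuildOut→SoftOpen = 8+6+9 = 23 sets the makespan at 23 days.
Kitchen finishes as early as 12 and must finish by 23.
Slack of Kitchen = 19 − 8 = 11 days.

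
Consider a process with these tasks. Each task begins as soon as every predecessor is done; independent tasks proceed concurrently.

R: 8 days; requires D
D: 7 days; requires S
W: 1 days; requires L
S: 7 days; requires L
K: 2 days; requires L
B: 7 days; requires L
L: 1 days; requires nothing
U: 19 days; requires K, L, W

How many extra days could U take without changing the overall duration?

1

Critical path: L→S→D→R = 1+7+7+8 = 23, so the finish is 23 days.
U finishes as early as 22 and must finish by 23.
So U can slip 23 − 22 = 1 day.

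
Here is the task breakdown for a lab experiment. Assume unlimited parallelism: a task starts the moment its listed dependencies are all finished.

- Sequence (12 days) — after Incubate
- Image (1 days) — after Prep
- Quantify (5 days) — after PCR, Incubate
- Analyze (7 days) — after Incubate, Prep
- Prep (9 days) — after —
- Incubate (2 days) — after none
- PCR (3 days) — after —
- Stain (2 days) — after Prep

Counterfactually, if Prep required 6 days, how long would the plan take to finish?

14

Critical path before the change: Prep→Analyze = 9+7 = 16 giving 16 days.
Since Prep is critical, the -3 change carries straight to that chain (now 13 days).
The binding chain switches to Incubate→Sequence = 2+12 = 14; finish 14 days.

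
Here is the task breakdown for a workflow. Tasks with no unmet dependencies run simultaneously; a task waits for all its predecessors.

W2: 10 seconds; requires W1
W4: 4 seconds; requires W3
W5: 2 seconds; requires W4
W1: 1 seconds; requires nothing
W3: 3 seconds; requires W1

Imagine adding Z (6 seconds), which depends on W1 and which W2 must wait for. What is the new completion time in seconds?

17

Originally the workflow takes 11 seconds.
With Z inserted, W2 now waits for max(W1, Z).
New critical path: W1→Z→W2 = 1+6+10 = 17 ⇒ 17 seconds.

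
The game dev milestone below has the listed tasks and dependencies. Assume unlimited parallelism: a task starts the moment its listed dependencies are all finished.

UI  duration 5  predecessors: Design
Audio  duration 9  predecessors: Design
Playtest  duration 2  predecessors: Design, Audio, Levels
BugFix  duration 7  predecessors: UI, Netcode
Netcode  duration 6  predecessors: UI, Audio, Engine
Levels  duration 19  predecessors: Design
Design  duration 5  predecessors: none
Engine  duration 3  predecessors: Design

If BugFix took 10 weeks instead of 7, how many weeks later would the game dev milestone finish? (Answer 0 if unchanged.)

As given, the longest chain is Design→Audio→Netcode→BugFix = 5+9+6+7 = 27, so the finish is 27 weeks.
BugFix is on the critical path; changing it to 10 makes that path 30 weeks.
No other chain overtakes it, so the finish is 30 weeks.
Change in finish: 30 − 27 = +3 weeks.

3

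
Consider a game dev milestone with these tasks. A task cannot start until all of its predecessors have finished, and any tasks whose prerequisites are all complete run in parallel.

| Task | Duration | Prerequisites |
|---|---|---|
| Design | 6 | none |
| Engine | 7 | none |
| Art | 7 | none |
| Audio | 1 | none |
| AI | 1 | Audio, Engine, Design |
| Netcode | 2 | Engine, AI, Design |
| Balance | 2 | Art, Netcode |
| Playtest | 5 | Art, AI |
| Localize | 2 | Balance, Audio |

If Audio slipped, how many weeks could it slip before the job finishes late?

The longest chain is Engine→AI→Netcode→Balance→Localize = 7+1+2+2+2 = 14; overall finish 14 weeks.
Longest path through Audio: 8 weeks (earliest finish 1, latest finish 7).
Float = 14 − 8 = 6.

6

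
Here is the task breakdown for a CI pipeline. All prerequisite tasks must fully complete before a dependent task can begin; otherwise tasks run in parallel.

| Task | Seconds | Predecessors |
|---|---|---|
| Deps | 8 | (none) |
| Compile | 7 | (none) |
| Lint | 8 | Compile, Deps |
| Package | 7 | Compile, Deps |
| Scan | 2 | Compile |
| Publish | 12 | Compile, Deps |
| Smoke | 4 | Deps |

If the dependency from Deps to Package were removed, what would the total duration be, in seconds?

20

Before: longest chain Deps→Publish = 8+12 = 20, finish 20.
Without Deps→Package, Package's earliest start moves from 8 to 7.
The longest chain is now Deps→Publish = 8+12 = 20, so the CI pipeline takes 20 seconds.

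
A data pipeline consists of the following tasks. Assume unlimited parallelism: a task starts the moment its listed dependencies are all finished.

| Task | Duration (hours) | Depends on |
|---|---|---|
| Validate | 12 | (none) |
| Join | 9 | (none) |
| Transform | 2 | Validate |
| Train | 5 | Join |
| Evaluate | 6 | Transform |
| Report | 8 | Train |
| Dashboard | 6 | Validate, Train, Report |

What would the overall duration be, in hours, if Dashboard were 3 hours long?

As given, the longest chain is Join→Train→Report→Dashboard = 9+5+8+6 = 28, so the finish is 28 hours.
Dashboard is on the critical path; changing it to 3 makes that path 25 hours.
No other chain overtakes it, so the finish is 25 hours.

25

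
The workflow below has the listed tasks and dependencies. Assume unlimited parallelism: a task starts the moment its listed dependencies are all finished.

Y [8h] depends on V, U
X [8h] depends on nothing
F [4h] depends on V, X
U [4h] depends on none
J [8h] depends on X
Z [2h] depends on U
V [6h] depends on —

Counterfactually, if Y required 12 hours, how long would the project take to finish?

18

As given, the longest chain is X→J = 8+8 = 16, so the finish is 16 hours.
The longest path through Y is only 14 hours, so Y has float 2.
Now V→Y = 6+12 = 18 is longest, so the finish becomes 18 hours.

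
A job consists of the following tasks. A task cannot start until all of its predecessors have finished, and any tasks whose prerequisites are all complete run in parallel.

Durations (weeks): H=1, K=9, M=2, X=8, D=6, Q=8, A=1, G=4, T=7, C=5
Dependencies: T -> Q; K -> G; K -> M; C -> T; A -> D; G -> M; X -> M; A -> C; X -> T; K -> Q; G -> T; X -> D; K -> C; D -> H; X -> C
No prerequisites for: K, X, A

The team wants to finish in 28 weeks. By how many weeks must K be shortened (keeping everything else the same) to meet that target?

Current finish: 29 weeks; target: 28.
K is on every critical path, so each week cut from K cuts the finish by one (this holds down to a finish of 28).
Need 29 − 28 = 1 week off K → K becomes 8 weeks, finish becomes 28.

1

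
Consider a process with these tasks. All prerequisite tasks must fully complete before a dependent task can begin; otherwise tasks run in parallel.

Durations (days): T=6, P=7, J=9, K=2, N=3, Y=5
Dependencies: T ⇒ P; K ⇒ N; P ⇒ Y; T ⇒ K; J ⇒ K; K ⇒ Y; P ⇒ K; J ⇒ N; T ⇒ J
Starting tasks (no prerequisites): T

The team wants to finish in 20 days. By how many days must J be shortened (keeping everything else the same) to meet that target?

Current finish: 22 days; target: 20.
J is on every critical path, so each day cut from J cuts the finish by one (this holds down to a finish of 20).
Need 22 − 20 = 2 days off J → J becomes 7 days, finish becomes 20.

2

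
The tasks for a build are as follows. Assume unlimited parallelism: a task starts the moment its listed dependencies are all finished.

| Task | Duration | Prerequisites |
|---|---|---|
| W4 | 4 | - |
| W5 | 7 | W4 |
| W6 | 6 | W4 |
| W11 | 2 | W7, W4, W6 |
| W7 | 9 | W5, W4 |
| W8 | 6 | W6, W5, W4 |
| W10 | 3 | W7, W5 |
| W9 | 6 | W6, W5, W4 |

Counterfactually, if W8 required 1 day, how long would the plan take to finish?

The binding path is W4→W5→W7→W10 = 4+7+9+3 = 23; finish at 23 days.
W8 is off the critical path — its longest chain is 17 days, giving 6 of slack.
No other chain overtakes it, so the finish is 23 days.

23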